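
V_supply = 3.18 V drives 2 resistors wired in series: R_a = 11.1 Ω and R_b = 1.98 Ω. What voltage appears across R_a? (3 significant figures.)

Total series resistance ΣR = 11.1 + 1.98 = 13.08 Ω.
By the voltage-divider rule, V = 3.18 × 11.10/13.08 = 2.699 V.

V ≈ 2.70 V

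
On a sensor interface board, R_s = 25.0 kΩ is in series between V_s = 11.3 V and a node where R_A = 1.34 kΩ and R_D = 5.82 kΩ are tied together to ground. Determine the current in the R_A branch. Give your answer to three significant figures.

Parallel bank: R_p = 1/(1/1.34 + 1/5.82) = 1.089 kΩ.
V_A by voltage divider: V_A = 11.3 × 1.089/(25.0 + 1.089) = 0.4718 V.
I(R_A) = V_A / R_A = 0.4718/1.34 = 0.3521 mA.

I ≈ 0.352 mA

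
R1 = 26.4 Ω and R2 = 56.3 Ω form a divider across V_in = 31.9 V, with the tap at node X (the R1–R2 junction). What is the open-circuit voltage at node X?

V_th ≈ 21.7 V

With X open, the divider is unloaded: V_th = 31.9 × 56.3/82.70 = 21.72 V.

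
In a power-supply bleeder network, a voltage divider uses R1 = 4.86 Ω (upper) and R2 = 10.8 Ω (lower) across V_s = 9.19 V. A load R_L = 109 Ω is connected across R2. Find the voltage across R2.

V_out ≈ 6.15 V

First combine the lower leg with the load: R2 ‖ R_L = 9.826 Ω.
Now apply the divider: V_out = 9.19 × 0.6691 = 6.149 V.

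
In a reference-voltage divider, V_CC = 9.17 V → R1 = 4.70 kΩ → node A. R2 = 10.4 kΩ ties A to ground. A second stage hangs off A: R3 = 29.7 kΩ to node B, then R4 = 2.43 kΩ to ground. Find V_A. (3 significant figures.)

V_A ≈ 5.74 V

Node A sees R2 in parallel with the series input of stage 2, R3 + R4 = 32.13 kΩ.
Effective lower resistance at A: R2 ‖ 32.13 = 7.857 kΩ.
So V_A = 9.17 × 0.6257 = 5.738 V.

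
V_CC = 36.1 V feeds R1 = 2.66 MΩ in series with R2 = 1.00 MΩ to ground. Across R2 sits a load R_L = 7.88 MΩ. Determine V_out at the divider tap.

V_out ≈ 9.03 V

First combine the lower leg with the load: R2 ‖ R_L = 0.8874 MΩ.
Voltage divider with the loaded lower leg: V_out = 36.1 × 0.8874/(2.66 + 0.8874) = 36.1 × 0.2502 = 9.031 V.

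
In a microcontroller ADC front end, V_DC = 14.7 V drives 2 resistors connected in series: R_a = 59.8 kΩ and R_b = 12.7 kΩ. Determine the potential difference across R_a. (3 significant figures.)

V ≈ 12.1 V

Total series resistance ΣR = 59.8 + 12.7 = 72.50 kΩ.
By the voltage-divider rule, V = 14.7 × 59.80/72.50 = 12.12 V.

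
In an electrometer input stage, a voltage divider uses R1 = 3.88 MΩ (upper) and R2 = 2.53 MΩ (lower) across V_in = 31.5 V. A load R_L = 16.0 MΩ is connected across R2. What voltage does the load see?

V_out ≈ 11.3 V

R2 ‖ R_L = (2.53 × 16.0)/(2.53 + 16.0) = 2.185 MΩ.
Now apply the divider: V_out = 31.5 × 0.3602 = 11.35 V.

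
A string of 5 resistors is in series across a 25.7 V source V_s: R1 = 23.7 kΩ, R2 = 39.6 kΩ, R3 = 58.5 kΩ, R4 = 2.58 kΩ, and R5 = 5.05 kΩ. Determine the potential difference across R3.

V ≈ 11.6 V

Series total: ΣR = 23.7 + 39.6 + 58.5 + 2.58 + 5.05 = 129.4 kΩ.
V = V_s · R/ΣR = 25.7 × 0.4520 = 11.62 V.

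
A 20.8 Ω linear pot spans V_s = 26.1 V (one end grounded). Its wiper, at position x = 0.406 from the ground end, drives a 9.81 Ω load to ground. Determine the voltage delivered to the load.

V_out ≈ 7.01 V

The pot divides into 12.36 Ω above the wiper and 8.445 Ω below.
Lower segment in parallel with the load: 8.445 ‖ 9.81 = 4.538 Ω.
V_out = 26.1 × 4.538/(12.36 + 4.538) = 7.011 V.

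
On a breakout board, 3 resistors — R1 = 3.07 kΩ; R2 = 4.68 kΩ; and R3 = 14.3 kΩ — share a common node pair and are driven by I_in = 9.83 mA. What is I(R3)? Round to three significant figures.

I ≈ 1.13 mA

Total conductance ΣG = 1/3.07 + 1/4.68 + 1/14.3 = 0.6093 (units of 1/kΩ).
By the current-divider rule, I = I_in · G_k/ΣG = 9.83 × 0.1148 = 1.128 mA.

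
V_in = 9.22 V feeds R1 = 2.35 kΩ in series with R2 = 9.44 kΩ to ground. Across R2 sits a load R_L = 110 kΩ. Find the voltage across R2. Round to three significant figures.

First combine the lower leg with the load: R2 ‖ R_L = 8.694 kΩ.
Then V_out = V_in · R2'/(R1 + R2') = 9.22 × 8.694/11.04 = 7.258 V.
(Unloaded it would be 7.38 V; the load pulls it down.)

V_out ≈ 7.26 V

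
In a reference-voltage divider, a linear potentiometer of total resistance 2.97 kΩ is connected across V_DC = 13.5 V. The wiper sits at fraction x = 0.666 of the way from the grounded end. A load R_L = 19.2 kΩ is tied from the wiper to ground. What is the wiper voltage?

V_out ≈ 8.69 V

The pot divides into 0.9920 kΩ above the wiper and 1.978 kΩ below.
Lower segment in parallel with the load: 1.978 ‖ 19.2 = 1.793 kΩ.
Loaded-divider output: V_out = 13.5 × 0.6438 = 8.692 V.
(Unloaded: V_out = x·V_DC = 8.99 V.)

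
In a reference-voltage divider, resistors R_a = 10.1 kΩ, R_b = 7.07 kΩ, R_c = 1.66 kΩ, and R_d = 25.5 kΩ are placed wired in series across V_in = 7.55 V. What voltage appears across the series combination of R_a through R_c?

Total series resistance ΣR = 10.1 + 7.07 + 1.66 + 25.5 = 44.33 kΩ.
R_{R_a..R_c} = 10.1 + 7.07 + 1.66 = 18.83 kΩ.
V = V_in · R/ΣR = 7.55 × 0.4248 = 3.207 V.

V ≈ 3.21 V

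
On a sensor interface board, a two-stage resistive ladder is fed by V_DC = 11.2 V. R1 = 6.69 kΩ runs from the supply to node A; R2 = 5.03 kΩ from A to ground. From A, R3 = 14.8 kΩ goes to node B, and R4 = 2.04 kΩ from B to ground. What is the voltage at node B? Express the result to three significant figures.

V_B ≈ 0.497 V

The second stage (R3 + R4 = 16.84 kΩ) loads node A in parallel with R2.
Effective lower resistance at A: R2 ‖ 16.84 = 3.873 kΩ.
First divider: V_A = V_DC · 3.873/(6.69 + 3.873) = 4.107 V.
V_B = V_A × 0.1211 = 0.4975 V.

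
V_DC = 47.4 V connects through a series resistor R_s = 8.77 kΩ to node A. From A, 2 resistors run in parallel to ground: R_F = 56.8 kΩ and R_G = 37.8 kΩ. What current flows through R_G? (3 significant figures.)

I ≈ 0.904 mA

Combine the parallel branches: R_p = (1/56.8 + 1/37.8)⁻¹ = 22.70 kΩ.
V_A = 47.4 × 22.70/31.47 = 34.19 V.
I(R_G) = V_A / R_G = 34.19/37.8 = 0.9045 mA.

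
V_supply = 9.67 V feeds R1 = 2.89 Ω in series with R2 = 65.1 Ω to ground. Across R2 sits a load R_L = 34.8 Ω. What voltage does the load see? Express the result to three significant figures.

V_out ≈ 8.58 V

First combine the lower leg with the load: R2 ‖ R_L = 22.68 Ω.
Now apply the divider: V_out = 9.67 × 0.8870 = 8.577 V.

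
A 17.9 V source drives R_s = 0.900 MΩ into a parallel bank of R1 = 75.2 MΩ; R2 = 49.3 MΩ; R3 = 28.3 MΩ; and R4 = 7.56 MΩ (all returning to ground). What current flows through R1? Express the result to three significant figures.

Parallel bank: R_p = 1/(1/75.2 + 1/49.3 + 1/28.3 + 1/7.56) = 4.970 MΩ.
V_A by voltage divider: V_A = 17.9 × 4.970/(0.900 + 4.970) = 15.16 V.
I(R1) = V_A / R1 = 15.16/75.2 = 0.2015 µA.
(Equivalently: I_total = 3.049 µA, then current-divider fraction G_k/ΣG = 0.06610.)

I ≈ 0.202 µA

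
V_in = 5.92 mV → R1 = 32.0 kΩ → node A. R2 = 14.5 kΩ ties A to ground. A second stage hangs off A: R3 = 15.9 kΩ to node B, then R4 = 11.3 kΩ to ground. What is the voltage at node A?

The second stage (R3 + R4 = 27.20 kΩ) loads node A in parallel with R2.
Effective lower resistance at A: R2 ‖ 27.20 = 9.458 kΩ.
First divider: V_A = V_in · 9.458/(32.0 + 9.458) = 1.351 mV.

V_A ≈ 1.35 mV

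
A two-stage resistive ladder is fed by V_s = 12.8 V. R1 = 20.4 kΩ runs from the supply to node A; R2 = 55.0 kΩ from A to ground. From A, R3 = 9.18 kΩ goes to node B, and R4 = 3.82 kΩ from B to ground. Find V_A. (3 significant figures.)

V_A ≈ 4.35 V

Node A sees R2 in parallel with the series input of stage 2, R3 + R4 = 13.00 kΩ.
Effective lower resistance at A: R2 ‖ 13.00 = 10.51 kΩ.
First divider: V_A = V_s · 10.51/(20.4 + 10.51) = 4.354 V.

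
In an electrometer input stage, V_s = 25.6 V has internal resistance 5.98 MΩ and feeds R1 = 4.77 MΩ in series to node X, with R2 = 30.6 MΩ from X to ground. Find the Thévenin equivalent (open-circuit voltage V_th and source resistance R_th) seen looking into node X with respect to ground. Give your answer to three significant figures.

V_th ≈ 18.9 V, R_th ≈ 7.96 MΩ

R1' = 5.98 + 4.77 = 10.75 MΩ (source resistance + R1).
Open-circuit (no load on X): V_th = V_s · R2/(R1' + R2) = 25.6 × 30.6/(10.75 + 30.6) = 18.94 V.
Looking into X with the source shorted: R_th = R1'·R2/(R1'+R2) = 10.75 × 30.6/41.35 = 7.955 MΩ.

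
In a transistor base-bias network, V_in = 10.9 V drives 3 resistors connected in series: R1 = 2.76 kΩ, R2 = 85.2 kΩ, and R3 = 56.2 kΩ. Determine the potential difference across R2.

V ≈ 6.44 V

Total series resistance ΣR = 2.76 + 85.2 + 56.2 = 144.2 kΩ.
V = V_in · R/ΣR = 10.9 × 0.5910 = 6.442 V.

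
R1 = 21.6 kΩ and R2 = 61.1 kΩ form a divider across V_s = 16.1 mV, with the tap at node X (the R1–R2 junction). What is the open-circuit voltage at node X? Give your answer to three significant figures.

With X open, the divider is unloaded: V_th = 16.1 × 61.1/82.70 = 11.89 mV.

V_th ≈ 11.9 mV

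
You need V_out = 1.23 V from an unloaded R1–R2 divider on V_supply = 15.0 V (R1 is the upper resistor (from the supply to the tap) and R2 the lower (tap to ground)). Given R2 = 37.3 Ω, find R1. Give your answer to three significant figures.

Required fraction k = V_out/V_supply = 0.08200.
R1 = R2·(1/k − 1) = 37.3 × 11.20 = 417.6 Ω.

R1 ≈ 418 Ω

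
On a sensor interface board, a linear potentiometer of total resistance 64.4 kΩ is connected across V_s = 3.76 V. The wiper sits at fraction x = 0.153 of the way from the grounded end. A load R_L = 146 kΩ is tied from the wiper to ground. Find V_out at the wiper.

V_out ≈ 0.544 V

Lower segment x·R_p = 9.853 kΩ; upper segment (1−x)·R_p = 54.55 kΩ.
(x·R_p) ‖ R_L = 9.230 kΩ.
Loaded-divider output: V_out = 3.76 × 0.1447 = 0.5442 V.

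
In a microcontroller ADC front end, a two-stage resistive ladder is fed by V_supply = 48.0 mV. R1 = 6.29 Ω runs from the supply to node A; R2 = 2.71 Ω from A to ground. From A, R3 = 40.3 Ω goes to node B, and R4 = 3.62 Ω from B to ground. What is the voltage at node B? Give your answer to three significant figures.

V_B ≈ 1.14 mV

Looking into the second stage from A: R3 + R4 = 43.92 Ω appears in parallel with R2.
Effective lower resistance at A: R2 ‖ 43.92 = 2.553 Ω.
First divider: V_A = V_supply · 2.553/(6.29 + 2.553) = 13.86 mV.
V_B = V_A × 0.08242 = 1.142 mV.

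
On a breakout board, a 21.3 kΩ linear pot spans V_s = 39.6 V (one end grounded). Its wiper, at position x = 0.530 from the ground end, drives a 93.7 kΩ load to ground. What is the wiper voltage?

Lower segment x·R_p = 11.29 kΩ; upper segment (1−x)·R_p = 10.01 kΩ.
(x·R_p) ‖ R_L = 10.08 kΩ.
Loaded-divider output: V_out = 39.6 × 0.5016 = 19.86 V.

V_out ≈ 19.9 V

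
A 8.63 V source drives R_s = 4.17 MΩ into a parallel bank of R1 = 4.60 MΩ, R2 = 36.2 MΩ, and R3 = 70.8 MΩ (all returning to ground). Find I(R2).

Combine the parallel branches: R_p = (1/4.60 + 1/36.2 + 1/70.8)⁻¹ = 3.859 MΩ.
V_A by voltage divider: V_A = 8.63 × 3.859/(4.17 + 3.859) = 4.148 V.
Branch current I = V_A/R2 = 4.148/36.2 = 0.1146 µA.

I ≈ 0.115 µA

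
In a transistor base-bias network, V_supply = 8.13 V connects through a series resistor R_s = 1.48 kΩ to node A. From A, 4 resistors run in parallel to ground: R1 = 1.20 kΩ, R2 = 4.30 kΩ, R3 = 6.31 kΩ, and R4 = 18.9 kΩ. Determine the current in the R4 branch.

Combine the parallel branches: R_p = (1/1.20 + 1/4.30 + 1/6.31 + 1/18.9)⁻¹ = 0.7829 kΩ.
V_A = 8.13 × 0.7829/2.263 = 2.813 V.
Branch current I = V_A/R4 = 2.813/18.9 = 0.1488 mA.

I ≈ 0.149 mA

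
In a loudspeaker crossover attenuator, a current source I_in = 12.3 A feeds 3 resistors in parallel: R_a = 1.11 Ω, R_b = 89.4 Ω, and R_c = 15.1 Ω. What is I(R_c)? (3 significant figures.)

Conductances: ΣG = 1/1.11 + 1/89.4 + 1/15.1 = 0.9783 (1/Ω).
By the current-divider rule, I = I_in · G_k/ΣG = 12.3 × 0.06769 = 0.8326 A.

I ≈ 0.833 A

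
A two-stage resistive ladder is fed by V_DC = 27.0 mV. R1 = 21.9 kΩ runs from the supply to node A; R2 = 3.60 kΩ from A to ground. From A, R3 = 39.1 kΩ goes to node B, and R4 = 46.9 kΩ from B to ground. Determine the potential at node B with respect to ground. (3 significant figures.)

V_B ≈ 2.01 mV

Node A sees R2 in parallel with the series input of stage 2, R3 + R4 = 86.00 kΩ.
R2 ‖ (R3+R4) = 3.455 kΩ.
V_A = 27.0 × 3.455/(21.9 + 3.455) = 3.679 mV.
V_B = V_A × 0.5453 = 2.007 mV.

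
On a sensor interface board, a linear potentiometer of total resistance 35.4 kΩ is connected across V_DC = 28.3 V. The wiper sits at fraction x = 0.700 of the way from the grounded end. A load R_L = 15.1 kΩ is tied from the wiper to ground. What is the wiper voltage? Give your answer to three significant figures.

V_out ≈ 13.3 V

Lower segment x·R_p = 24.78 kΩ; upper segment (1−x)·R_p = 10.62 kΩ.
R_L loads the lower segment: effective lower R = 9.383 kΩ.
Then V_out = V_DC · 9.383/(10.62 + 9.383) = 13.27 V.
(Unloaded: V_out = x·V_DC = 19.8 V.)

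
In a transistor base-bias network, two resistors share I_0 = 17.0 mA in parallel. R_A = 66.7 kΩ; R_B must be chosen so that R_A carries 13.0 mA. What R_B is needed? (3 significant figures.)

The fraction through R_A equals R_B/(R_A+R_B).
13.0/17.0 = R_B/(R_A + R_B) → R_B = R_A · (0.7647)/(1 − 0.7647) = 66.7 × 3.250 = 216.8 kΩ.

R_B ≈ 217 kΩ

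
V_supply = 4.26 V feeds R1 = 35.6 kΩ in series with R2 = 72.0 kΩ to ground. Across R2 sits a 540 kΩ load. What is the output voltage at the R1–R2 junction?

First combine the lower leg with the load: R2 ‖ R_L = 63.53 kΩ.
Now apply the divider: V_out = 4.26 × 0.6409 = 2.730 V.

V_out ≈ 2.73 V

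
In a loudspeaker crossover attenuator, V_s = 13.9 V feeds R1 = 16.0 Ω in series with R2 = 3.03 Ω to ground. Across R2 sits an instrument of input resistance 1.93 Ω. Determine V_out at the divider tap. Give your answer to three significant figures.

The load sits in parallel with R2, giving an effective lower resistance R2' = R2·R_L/(R2+R_L) = 1.179 Ω.
Now apply the divider: V_out = 13.9 × 0.06863 = 0.9540 V.
(Unloaded it would be 2.21 V; the load pulls it down.)

V_out ≈ 0.954 V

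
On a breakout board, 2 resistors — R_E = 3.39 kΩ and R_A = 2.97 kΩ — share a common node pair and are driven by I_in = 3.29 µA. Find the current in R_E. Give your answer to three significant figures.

I ≈ 1.54 µA

Two-branch current divider: I_k = I_in · R_other/(R_1 + R_2).
I(R_E) = 3.29 × 2.97/(3.39 + 2.97) = 3.29 × 0.4670 = 1.536 µA.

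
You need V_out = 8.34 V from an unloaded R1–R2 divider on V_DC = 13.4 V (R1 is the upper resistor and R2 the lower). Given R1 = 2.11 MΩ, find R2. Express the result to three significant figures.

R2 ≈ 3.48 MΩ

Required fraction k = V_out/V_DC = 0.6224.
R2 = R1 · 0.6224/(1 − 0.6224) = 3.478 MΩ.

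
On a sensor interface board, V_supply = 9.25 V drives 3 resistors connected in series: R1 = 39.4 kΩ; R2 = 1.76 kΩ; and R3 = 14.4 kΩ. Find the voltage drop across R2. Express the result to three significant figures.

V ≈ 0.293 V

ΣR = 39.4 + 1.76 + 14.4 = 55.56 kΩ.
V = V_supply · R/ΣR = 9.25 × 0.03168 = 0.2930 V.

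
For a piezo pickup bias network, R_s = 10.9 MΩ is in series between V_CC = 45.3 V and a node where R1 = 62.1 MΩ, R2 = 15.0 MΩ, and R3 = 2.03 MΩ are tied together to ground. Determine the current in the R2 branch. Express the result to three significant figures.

I ≈ 0.415 µA

Parallel bank: R_p = 1/(1/62.1 + 1/15.0 + 1/2.03) = 1.738 MΩ.
V_A by voltage divider: V_A = 45.3 × 1.738/(10.9 + 1.738) = 6.230 V.
I(R2) = V_A / R2 = 6.230/15.0 = 0.4153 µA.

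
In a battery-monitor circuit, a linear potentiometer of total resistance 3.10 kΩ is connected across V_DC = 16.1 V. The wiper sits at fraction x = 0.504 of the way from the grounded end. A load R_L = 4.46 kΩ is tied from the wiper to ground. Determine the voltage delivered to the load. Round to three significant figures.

Split the track: R_lower = x·R_p = 1.562 kΩ, R_upper = (1−x)·R_p = 1.538 kΩ.
R_L loads the lower segment: effective lower R = 1.157 kΩ.
Loaded-divider output: V_out = 16.1 × 0.4294 = 6.913 V.

V_out ≈ 6.91 V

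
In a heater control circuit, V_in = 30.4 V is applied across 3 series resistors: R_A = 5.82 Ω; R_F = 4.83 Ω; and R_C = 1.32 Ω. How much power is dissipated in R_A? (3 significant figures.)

ΣR = 11.97 Ω → I = 30.4/11.97 = 2.540 A.
V(R_A) = I·R = 14.78 V; P = V·I = 14.78 × 2.540 = 37.54 W.

P ≈ 37.5 W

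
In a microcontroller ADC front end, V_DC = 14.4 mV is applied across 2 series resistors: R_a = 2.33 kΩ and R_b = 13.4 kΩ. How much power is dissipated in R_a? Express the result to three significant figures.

Series current I = V_DC/ΣR = 14.4/15.73 = 0.9154 µA.
V(R_a) = I·R = 2.133 mV; P = V·I = 2.133 × 0.9154 = 1.953 nW.

P ≈ 1.95 nW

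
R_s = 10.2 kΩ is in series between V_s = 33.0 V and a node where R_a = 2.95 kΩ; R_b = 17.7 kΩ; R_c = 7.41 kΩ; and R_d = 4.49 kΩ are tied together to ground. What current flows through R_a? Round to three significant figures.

I ≈ 1.29 mA

Parallel bank: R_p = 1/(1/2.95 + 1/17.7 + 1/7.41 + 1/4.49) = 1.328 kΩ.
Node voltage V_A = V_s · R_p/(R_s + R_p) = 33.0 × 0.1152 = 3.801 V.
Branch current I = V_A/R_a = 3.801/2.95 = 1.288 mA.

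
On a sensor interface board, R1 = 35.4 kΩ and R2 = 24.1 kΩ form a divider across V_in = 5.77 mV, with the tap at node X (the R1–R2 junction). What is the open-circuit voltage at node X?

With X open, the divider is unloaded: V_th = 5.77 × 24.1/59.50 = 2.337 mV.

V_th ≈ 2.34 mV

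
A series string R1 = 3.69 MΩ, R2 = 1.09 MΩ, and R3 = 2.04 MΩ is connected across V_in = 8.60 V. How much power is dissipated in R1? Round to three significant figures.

ΣR = 6.820 MΩ → I = 8.60/6.820 = 1.261 µA.
P = I²R = 1.590 × 3.69 = 5.868 µW.

P ≈ 5.87 µW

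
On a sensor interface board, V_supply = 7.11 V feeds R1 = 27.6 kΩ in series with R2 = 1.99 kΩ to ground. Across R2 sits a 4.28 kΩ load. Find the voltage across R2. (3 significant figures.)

R2 ‖ R_L = (1.99 × 4.28)/(1.99 + 4.28) = 1.358 kΩ.
Now apply the divider: V_out = 7.11 × 0.04691 = 0.3335 V.

V_out ≈ 0.334 V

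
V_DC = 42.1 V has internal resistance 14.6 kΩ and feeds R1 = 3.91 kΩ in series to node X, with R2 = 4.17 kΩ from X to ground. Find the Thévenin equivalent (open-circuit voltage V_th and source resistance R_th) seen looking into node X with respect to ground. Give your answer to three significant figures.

V_th ≈ 7.74 V, R_th ≈ 3.40 kΩ

R1' = 14.6 + 3.91 = 18.51 kΩ (source resistance + R1).
Open-circuit (no load on X): V_th = V_DC · R2/(R1' + R2) = 42.1 × 4.17/(18.51 + 4.17) = 7.741 V.
Looking into X with the source shorted: R_th = R1'·R2/(R1'+R2) = 18.51 × 4.17/22.68 = 3.403 kΩ.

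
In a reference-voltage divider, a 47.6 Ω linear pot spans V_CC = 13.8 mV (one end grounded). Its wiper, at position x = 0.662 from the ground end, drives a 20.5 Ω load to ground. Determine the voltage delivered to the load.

Lower segment x·R_p = 31.51 Ω; upper segment (1−x)·R_p = 16.09 Ω.
(x·R_p) ‖ R_L = 12.42 Ω.
Then V_out = V_CC · 12.42/(16.09 + 12.42) = 6.012 mV.
(Unloaded: V_out = x·V_CC = 9.14 mV.)

V_out ≈ 6.01 mV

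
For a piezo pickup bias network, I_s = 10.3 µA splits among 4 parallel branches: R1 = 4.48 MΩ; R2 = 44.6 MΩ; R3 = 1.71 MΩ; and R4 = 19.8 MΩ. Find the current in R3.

I ≈ 6.84 µA

Conductances: ΣG = 1/4.48 + 1/44.6 + 1/1.71 + 1/19.8 = 0.8809 (1/MΩ).
R3 takes the fraction G_k/ΣG = 0.5848/0.8809 = 0.6638, so I = 10.3 × 0.6638 = 6.837 µA.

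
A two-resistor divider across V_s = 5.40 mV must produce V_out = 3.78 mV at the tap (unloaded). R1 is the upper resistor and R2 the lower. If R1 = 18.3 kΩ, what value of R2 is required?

R2 ≈ 42.7 kΩ

V_out/V_s = R2/(R1+R2) = 0.7000.
So R2 = R1 · V_out/(V_s − V_out) = 18.3 × 3.78/(5.40 − 3.78) = 18.3 × 2.333 = 42.70 kΩ.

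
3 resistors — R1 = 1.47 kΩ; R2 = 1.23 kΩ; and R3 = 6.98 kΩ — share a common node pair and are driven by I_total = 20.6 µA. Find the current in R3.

Total conductance ΣG = 1/1.47 + 1/1.23 + 1/6.98 = 1.637 (units of 1/kΩ).
Current divider: I(R3) = I_total · G_k/ΣG = 20.6 × (0.1433/1.637) = 20.6 × 0.08754 = 1.803 µA.

I ≈ 1.80 µA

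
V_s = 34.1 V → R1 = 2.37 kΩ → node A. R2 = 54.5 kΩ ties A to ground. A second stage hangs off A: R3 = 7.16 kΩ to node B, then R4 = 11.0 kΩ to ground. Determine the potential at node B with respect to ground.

The second stage (R3 + R4 = 18.16 kΩ) loads node A in parallel with R2.
R2 ‖ (R3+R4) = 13.62 kΩ.
V_A = 34.1 × 13.62/(2.37 + 13.62) = 29.05 V.
Stage 2 is unloaded, so V_B = V_A · R4/(R3+R4) = 29.05 × 11.0/18.16 = 17.59 V.

V_B ≈ 17.6 V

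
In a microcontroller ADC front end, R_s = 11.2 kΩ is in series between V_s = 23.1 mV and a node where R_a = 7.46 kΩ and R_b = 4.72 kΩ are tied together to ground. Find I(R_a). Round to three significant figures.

I ≈ 0.635 µA

Combine the parallel branches: R_p = (1/7.46 + 1/4.72)⁻¹ = 2.891 kΩ.
V_A = 23.1 × 2.891/14.09 = 4.739 mV.
I(R_a) = V_A / R_a = 4.739/7.46 = 0.6353 µA.
(Equivalently: I_total = 1.639 µA, then current-divider fraction G_k/ΣG = 0.3875.)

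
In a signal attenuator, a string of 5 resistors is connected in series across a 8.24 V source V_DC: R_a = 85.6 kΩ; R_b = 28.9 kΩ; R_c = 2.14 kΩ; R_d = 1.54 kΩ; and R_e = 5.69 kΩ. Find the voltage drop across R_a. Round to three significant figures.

Series total: ΣR = 85.6 + 28.9 + 2.14 + 1.54 + 5.69 = 123.9 kΩ.
V = V_DC · R/ΣR = 8.24 × 0.6910 = 5.694 V.

V ≈ 5.69 V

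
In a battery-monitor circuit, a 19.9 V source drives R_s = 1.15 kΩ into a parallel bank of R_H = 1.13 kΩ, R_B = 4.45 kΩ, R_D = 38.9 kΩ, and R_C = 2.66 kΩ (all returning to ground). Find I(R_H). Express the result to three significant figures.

Equivalent of the parallel group: R_p = 0.6617 kΩ.
V_A by voltage divider: V_A = 19.9 × 0.6617/(1.15 + 0.6617) = 7.268 V.
Branch current I = V_A/R_H = 7.268/1.13 = 6.432 mA.

I ≈ 6.43 mA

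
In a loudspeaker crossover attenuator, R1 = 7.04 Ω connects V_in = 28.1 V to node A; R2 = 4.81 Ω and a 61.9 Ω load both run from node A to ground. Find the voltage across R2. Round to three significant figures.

V_out ≈ 10.9 V

R2 ‖ R_L = (4.81 × 61.9)/(4.81 + 61.9) = 4.463 Ω.
Voltage divider with the loaded lower leg: V_out = 28.1 × 4.463/(7.04 + 4.463) = 28.1 × 0.3880 = 10.90 V.
(Unloaded it would be 11.4 V; the load pulls it down.)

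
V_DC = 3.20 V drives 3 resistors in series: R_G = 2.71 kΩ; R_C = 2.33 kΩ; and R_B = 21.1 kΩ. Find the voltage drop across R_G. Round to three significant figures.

V ≈ 0.332 V

ΣR = 2.71 + 2.33 + 21.1 = 26.14 kΩ.
By the voltage-divider rule, V = 3.20 × 2.710/26.14 = 0.3318 V.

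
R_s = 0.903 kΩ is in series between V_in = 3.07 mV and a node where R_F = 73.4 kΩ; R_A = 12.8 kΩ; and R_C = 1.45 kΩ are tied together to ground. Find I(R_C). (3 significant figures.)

I ≈ 1.24 µA

Parallel bank: R_p = 1/(1/73.4 + 1/12.8 + 1/1.45) = 1.280 kΩ.
Node voltage V_A = V_in · R_p/(R_s + R_p) = 3.07 × 0.5863 = 1.800 mV.
I(R_C) = V_A / R_C = 1.800/1.45 = 1.241 µA.
(Equivalently: I_total = 1.406 µA, then current-divider fraction G_k/ΣG = 0.8826.)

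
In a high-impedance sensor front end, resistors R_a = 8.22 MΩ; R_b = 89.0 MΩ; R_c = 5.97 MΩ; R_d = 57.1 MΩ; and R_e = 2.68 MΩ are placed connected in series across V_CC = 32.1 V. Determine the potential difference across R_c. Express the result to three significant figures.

Total series resistance ΣR = 8.22 + 89.0 + 5.97 + 57.1 + 2.68 = 163.0 MΩ.
V = V_CC · R/ΣR = 32.1 × 0.03663 = 1.176 V.

V ≈ 1.18 V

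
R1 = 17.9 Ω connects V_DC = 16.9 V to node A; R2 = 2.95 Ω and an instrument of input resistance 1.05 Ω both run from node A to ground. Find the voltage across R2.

V_out ≈ 0.701 V

R2 ‖ R_L = (2.95 × 1.05)/(2.95 + 1.05) = 0.7744 Ω.
Now apply the divider: V_out = 16.9 × 0.04147 = 0.7008 V.
(Unloaded it would be 2.39 V; the load pulls it down.)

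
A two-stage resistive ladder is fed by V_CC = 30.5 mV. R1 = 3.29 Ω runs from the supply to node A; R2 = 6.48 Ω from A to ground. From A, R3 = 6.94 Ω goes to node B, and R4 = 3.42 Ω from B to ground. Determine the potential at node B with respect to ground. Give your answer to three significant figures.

V_B ≈ 5.52 mV

Node A sees R2 in parallel with the series input of stage 2, R3 + R4 = 10.36 Ω.
R2 ‖ (R3+R4) = 3.987 Ω.
First divider: V_A = V_CC · 3.987/(3.29 + 3.987) = 16.71 mV.
V_B = V_A × 0.3301 = 5.516 mV.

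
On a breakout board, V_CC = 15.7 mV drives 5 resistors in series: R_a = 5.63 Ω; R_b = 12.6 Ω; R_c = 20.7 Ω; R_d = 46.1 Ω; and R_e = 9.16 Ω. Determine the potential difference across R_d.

V ≈ 7.68 mV

Series total: ΣR = 5.63 + 12.6 + 20.7 + 46.1 + 9.16 = 94.19 Ω.
V = V_CC · R/ΣR = 15.7 × 0.4894 = 7.684 mV.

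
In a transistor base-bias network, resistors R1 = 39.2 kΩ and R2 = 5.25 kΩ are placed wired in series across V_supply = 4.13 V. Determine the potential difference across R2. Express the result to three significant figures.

V ≈ 0.488 V

Series total: ΣR = 39.2 + 5.25 = 44.45 kΩ.
V = V_supply · R/ΣR = 4.13 × 0.1181 = 0.4878 V.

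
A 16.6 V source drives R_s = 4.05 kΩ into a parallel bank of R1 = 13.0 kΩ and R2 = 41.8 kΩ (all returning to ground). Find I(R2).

I ≈ 0.282 mA

Combine the parallel branches: R_p = (1/13.0 + 1/41.8)⁻¹ = 9.916 kΩ.
V_A by voltage divider: V_A = 16.6 × 9.916/(4.05 + 9.916) = 11.79 V.
Branch current I = V_A/R2 = 11.79/41.8 = 0.2820 mA.
(Check via current divider: I_total = 1.189 mA; share G_k/ΣG = 0.2372 → same result.)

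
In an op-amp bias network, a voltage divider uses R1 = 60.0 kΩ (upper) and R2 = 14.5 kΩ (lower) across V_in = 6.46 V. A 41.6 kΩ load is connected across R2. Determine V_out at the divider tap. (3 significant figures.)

First combine the lower leg with the load: R2 ‖ R_L = 10.75 kΩ.
Now apply the divider: V_out = 6.46 × 0.1520 = 0.9817 V.

V_out ≈ 0.982 V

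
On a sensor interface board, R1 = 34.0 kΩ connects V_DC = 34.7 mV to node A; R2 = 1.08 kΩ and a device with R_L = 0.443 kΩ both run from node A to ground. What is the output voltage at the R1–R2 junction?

R2 ‖ R_L = (1.08 × 0.443)/(1.08 + 0.443) = 0.3141 kΩ.
Voltage divider with the loaded lower leg: V_out = 34.7 × 0.3141/(34.0 + 0.3141) = 34.7 × 0.009155 = 0.3177 mV.

V_out ≈ 0.318 mV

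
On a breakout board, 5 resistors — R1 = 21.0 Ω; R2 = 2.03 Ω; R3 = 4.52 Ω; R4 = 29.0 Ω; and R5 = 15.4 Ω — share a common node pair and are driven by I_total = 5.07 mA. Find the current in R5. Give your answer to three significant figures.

I ≈ 0.382 mA

Conductances: ΣG = 1/21.0 + 1/2.03 + 1/4.52 + 1/29.0 + 1/15.4 = 0.8609 (1/Ω).
Current divider: I(R5) = I_total · G_k/ΣG = 5.07 × (0.06494/0.8609) = 5.07 × 0.07543 = 0.3824 mA.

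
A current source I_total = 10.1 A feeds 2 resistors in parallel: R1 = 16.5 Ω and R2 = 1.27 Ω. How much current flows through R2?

I ≈ 9.38 A

For two parallel branches, I_k = I_total · (other R)/(sum of R).
I(R2) = 10.1 × 16.5/(16.5 + 1.27) = 10.1 × 0.9285 = 9.378 A.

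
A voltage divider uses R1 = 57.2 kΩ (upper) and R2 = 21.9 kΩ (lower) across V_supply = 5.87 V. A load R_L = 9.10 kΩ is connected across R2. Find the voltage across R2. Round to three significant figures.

V_out ≈ 0.593 V

R2 ‖ R_L = (21.9 × 9.10)/(21.9 + 9.10) = 6.429 kΩ.
Voltage divider with the loaded lower leg: V_out = 5.87 × 6.429/(57.2 + 6.429) = 5.87 × 0.1010 = 0.5931 V.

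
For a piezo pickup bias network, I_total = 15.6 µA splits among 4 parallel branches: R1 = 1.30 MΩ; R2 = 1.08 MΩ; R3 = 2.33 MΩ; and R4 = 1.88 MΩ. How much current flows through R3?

I ≈ 2.52 µA

Conductances: ΣG = 1/1.30 + 1/1.08 + 1/2.33 + 1/1.88 = 2.656 (1/MΩ).
R3 takes the fraction G_k/ΣG = 0.4292/2.656 = 0.1616, so I = 15.6 × 0.1616 = 2.521 µA.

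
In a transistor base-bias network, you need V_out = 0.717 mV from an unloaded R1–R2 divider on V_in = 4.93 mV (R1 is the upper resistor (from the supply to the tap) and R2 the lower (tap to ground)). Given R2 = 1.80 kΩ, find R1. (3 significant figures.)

R1 ≈ 10.6 kΩ

V_out/V_in = R2/(R1+R2) = 0.1454.
R1 = R2·(1/k − 1) = 1.80 × 5.876 = 10.58 kΩ.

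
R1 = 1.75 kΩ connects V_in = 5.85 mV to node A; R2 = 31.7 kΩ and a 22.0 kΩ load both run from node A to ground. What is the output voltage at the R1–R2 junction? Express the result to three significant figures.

The load sits in parallel with R2, giving an effective lower resistance R2' = R2·R_L/(R2+R_L) = 12.99 kΩ.
Now apply the divider: V_out = 5.85 × 0.8813 = 5.155 mV.
(Unloaded it would be 5.54 mV; the load pulls it down.)

V_out ≈ 5.16 mV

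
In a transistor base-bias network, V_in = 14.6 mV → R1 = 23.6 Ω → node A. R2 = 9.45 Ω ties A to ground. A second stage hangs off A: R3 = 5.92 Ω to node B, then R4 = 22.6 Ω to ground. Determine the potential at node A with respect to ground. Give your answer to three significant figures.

The second stage (R3 + R4 = 28.52 Ω) loads node A in parallel with R2.
R2 ‖ (R3+R4) = 7.098 Ω.
V_A = 14.6 × 7.098/(23.6 + 7.098) = 3.376 mV.

V_A ≈ 3.38 mV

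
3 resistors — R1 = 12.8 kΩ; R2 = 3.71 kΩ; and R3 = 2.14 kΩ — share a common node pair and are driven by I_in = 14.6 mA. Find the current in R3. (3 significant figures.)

I ≈ 8.37 mA

Total conductance ΣG = 1/12.8 + 1/3.71 + 1/2.14 = 0.8150 (units of 1/kΩ).
Current divider: I(R3) = I_in · G_k/ΣG = 14.6 × (0.4673/0.8150) = 14.6 × 0.5734 = 8.372 mA.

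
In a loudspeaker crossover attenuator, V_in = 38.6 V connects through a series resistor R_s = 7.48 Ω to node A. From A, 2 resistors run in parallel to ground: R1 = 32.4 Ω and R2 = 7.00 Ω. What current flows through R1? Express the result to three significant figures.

I ≈ 0.518 A

Equivalent of the parallel group: R_p = 5.756 Ω.
V_A by voltage divider: V_A = 38.6 × 5.756/(7.48 + 5.756) = 16.79 V.
I(R1) = V_A / R1 = 16.79/32.4 = 0.5181 A.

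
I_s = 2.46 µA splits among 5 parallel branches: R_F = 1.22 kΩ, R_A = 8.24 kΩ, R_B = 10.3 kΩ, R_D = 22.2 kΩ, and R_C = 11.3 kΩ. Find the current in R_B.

I ≈ 0.204 µA

ΣG = 1/1.22 + 1/8.24 + 1/10.3 + 1/22.2 + 1/11.3 = 1.172.
R_B takes the fraction G_k/ΣG = 0.09709/1.172 = 0.08286, so I = 2.46 × 0.08286 = 0.2038 µA.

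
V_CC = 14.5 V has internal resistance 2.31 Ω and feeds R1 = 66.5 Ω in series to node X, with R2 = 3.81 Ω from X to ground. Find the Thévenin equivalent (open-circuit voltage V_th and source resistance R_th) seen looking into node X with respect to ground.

V_th ≈ 0.761 V, R_th ≈ 3.61 Ω

R1' = 2.31 + 66.5 = 68.81 Ω (source resistance + R1).
V_th is the unloaded tap voltage: V_CC · R2/(R1'+R2) = 14.5 × 0.05246 = 0.7607 V.
Zeroing V_CC shorts the top of R1' to ground, so R_th = R1' ‖ R2 = 3.610 Ω.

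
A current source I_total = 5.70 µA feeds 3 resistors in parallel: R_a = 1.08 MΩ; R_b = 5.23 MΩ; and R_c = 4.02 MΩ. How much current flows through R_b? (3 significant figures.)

Total conductance ΣG = 1/1.08 + 1/5.23 + 1/4.02 = 1.366 (units of 1/MΩ).
Current divider: I(R_b) = I_total · G_k/ΣG = 5.70 × (0.1912/1.366) = 5.70 × 0.1400 = 0.7979 µA.

I ≈ 0.798 µA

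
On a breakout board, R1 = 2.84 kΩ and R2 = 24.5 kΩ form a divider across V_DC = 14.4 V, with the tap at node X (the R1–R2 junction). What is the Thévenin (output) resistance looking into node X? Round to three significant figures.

R_th ≈ 2.54 kΩ

Zeroing V_DC shorts the top of R1 to ground, so R_th = R1 ‖ R2 = 2.545 kΩ.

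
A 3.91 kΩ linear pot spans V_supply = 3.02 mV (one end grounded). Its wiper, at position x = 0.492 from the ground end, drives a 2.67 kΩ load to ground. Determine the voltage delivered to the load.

Lower segment x·R_p = 1.924 kΩ; upper segment (1−x)·R_p = 1.986 kΩ.
(x·R_p) ‖ R_L = 1.118 kΩ.
Then V_out = V_supply · 1.118/(1.986 + 1.118) = 1.088 mV.
(Unloaded: V_out = x·V_supply = 1.49 mV.)

V_out ≈ 1.09 mV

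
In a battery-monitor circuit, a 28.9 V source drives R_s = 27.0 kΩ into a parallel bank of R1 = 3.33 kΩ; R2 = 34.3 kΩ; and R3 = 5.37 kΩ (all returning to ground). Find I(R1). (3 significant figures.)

I ≈ 0.582 mA

Equivalent of the parallel group: R_p = 1.939 kΩ.
V_A by voltage divider: V_A = 28.9 × 1.939/(27.0 + 1.939) = 1.937 V.
Branch current I = V_A/R1 = 1.937/3.33 = 0.5816 mA.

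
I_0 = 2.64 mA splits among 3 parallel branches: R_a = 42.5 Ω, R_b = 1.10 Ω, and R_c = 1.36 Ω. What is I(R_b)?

Conductances: ΣG = 1/42.5 + 1/1.10 + 1/1.36 = 1.668 (1/Ω).
R_b takes the fraction G_k/ΣG = 0.9091/1.668 = 0.5450, so I = 2.64 × 0.5450 = 1.439 mA.

I ≈ 1.44 mA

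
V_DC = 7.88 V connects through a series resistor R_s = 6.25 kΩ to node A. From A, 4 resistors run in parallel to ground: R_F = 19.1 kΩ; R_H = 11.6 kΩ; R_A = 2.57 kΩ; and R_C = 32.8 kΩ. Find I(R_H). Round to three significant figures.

Parallel bank: R_p = 1/(1/19.1 + 1/11.6 + 1/2.57 + 1/32.8) = 1.792 kΩ.
Node voltage V_A = V_DC · R_p/(R_s + R_p) = 7.88 × 0.2228 = 1.756 V.
I(R_H) = V_A / R_H = 1.756/11.6 = 0.1513 mA.

I ≈ 0.151 mA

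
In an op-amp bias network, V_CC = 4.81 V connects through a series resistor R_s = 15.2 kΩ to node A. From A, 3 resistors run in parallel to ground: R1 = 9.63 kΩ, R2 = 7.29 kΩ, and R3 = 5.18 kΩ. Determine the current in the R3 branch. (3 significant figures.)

I ≈ 0.122 mA

Parallel bank: R_p = 1/(1/9.63 + 1/7.29 + 1/5.18) = 2.304 kΩ.
Node voltage V_A = V_CC · R_p/(R_s + R_p) = 4.81 × 0.1316 = 0.6331 V.
Branch current I = V_A/R3 = 0.6331/5.18 = 0.1222 mA.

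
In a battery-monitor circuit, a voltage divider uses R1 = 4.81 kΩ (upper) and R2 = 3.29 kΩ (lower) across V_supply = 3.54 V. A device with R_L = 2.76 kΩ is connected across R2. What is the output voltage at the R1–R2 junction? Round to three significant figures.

First combine the lower leg with the load: R2 ‖ R_L = 1.501 kΩ.
Then V_out = V_supply · R2'/(R1 + R2') = 3.54 × 1.501/6.311 = 0.8419 V.

V_out ≈ 0.842 V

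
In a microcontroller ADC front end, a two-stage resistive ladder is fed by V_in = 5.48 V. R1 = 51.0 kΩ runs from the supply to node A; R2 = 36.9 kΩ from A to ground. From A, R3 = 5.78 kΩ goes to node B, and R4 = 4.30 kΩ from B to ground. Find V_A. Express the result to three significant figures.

Looking into the second stage from A: R3 + R4 = 10.08 kΩ appears in parallel with R2.
Effective lower resistance at A: R2 ‖ 10.08 = 7.917 kΩ.
So V_A = 5.48 × 0.1344 = 0.7364 V.

V_A ≈ 0.736 V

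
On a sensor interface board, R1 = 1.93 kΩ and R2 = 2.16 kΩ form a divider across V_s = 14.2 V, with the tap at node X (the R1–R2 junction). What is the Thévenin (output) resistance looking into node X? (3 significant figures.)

Looking into X with the source shorted: R_th = R1·R2/(R1+R2) = 1.930 × 2.16/4.090 = 1.019 kΩ.

R_th ≈ 1.02 kΩ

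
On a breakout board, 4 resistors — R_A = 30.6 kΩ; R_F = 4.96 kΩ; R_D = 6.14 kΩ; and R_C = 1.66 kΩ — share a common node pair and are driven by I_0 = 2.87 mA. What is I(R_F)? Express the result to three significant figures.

I ≈ 0.579 mA

ΣG = 1/30.6 + 1/4.96 + 1/6.14 + 1/1.66 = 0.9996.
By the current-divider rule, I = I_0 · G_k/ΣG = 2.87 × 0.2017 = 0.5789 mA.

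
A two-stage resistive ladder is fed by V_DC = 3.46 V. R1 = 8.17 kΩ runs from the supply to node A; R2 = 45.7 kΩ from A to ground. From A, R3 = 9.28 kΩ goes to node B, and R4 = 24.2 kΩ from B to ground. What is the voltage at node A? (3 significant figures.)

The second stage (R3 + R4 = 33.48 kΩ) loads node A in parallel with R2.
R2 ‖ (R3+R4) = 19.32 kΩ.
So V_A = 3.46 × 0.7028 = 2.432 V.

V_A ≈ 2.43 V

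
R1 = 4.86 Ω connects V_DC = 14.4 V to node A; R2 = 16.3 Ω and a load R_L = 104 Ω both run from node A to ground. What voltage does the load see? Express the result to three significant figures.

V_out ≈ 10.7 V

First combine the lower leg with the load: R2 ‖ R_L = 14.09 Ω.
Then V_out = V_DC · R2'/(R1 + R2') = 14.4 × 14.09/18.95 = 10.71 V.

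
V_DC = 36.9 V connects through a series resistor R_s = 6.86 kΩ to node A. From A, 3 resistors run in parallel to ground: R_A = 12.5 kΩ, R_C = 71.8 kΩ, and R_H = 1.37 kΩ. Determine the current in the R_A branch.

Combine the parallel branches: R_p = (1/12.5 + 1/71.8 + 1/1.37)⁻¹ = 1.214 kΩ.
V_A = 36.9 × 1.214/8.074 = 5.548 V.
Branch current I = V_A/R_A = 5.548/12.5 = 0.4438 mA.
(Equivalently: I_total = 4.570 mA, then current-divider fraction G_k/ΣG = 0.09710.)

I ≈ 0.444 mA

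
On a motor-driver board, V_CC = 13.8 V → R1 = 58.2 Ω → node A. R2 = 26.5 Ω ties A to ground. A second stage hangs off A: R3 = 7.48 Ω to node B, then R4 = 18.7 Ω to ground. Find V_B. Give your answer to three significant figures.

Node A sees R2 in parallel with the series input of stage 2, R3 + R4 = 26.18 Ω.
R2 ‖ (R3+R4) = 13.17 Ω.
So V_A = 13.8 × 0.1845 = 2.546 V.
Then the unloaded second divider: V_B = V_A × R4/(R3+R4) = 2.546 × 0.7143 = 1.819 V.

V_B ≈ 1.82 V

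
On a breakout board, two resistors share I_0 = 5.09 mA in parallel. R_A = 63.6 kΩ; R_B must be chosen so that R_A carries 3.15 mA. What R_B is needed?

Two-branch current divider: I_A = I_0 · R_B/(R_A + R_B).
With f = 0.6189, R_B = R_A · f/(1−f) = 63.6 × 1.624 = 103.3 kΩ.

R_B ≈ 103 kΩ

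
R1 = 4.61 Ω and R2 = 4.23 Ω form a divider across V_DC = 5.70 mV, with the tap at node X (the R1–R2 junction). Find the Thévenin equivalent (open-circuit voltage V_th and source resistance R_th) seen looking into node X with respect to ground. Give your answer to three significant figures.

With X open, the divider is unloaded: V_th = 5.70 × 4.23/8.840 = 2.727 mV.
With V_DC suppressed (replaced by a short), R_th = R1 ‖ R2 = (4.610 × 4.23)/(4.610 + 4.23) = 2.206 Ω.

V_th ≈ 2.73 mV, R_th ≈ 2.21 Ω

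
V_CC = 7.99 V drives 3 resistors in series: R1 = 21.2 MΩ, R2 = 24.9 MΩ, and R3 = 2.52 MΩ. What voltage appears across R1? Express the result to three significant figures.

V ≈ 3.48 V

Total series resistance ΣR = 21.2 + 24.9 + 2.52 = 48.62 MΩ.
By the voltage-divider rule, V = 7.99 × 21.20/48.62 = 3.484 V.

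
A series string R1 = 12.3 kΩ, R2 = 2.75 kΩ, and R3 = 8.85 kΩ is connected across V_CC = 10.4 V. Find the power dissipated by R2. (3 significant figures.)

P ≈ 0.521 mW

ΣR = 23.90 kΩ → I = 10.4/23.90 = 0.4351 mA.
V(R2) = I·R = 1.197 V; P = V·I = 1.197 × 0.4351 = 0.5207 mW.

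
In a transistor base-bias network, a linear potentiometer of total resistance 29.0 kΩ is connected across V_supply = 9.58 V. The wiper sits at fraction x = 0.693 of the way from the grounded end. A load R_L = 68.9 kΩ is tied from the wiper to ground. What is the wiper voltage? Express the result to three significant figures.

V_out ≈ 6.09 V

Lower segment x·R_p = 20.10 kΩ; upper segment (1−x)·R_p = 8.903 kΩ.
Lower segment in parallel with the load: 20.10 ‖ 68.9 = 15.56 kΩ.
Then V_out = V_supply · 15.56/(8.903 + 15.56) = 6.093 V.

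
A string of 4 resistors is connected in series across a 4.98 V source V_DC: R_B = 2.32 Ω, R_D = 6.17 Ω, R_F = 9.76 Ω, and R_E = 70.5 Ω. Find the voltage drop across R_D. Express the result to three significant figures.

Total series resistance ΣR = 2.32 + 6.17 + 9.76 + 70.5 = 88.75 Ω.
V = V_DC · R/ΣR = 4.98 × 0.06952 = 0.3462 V.

V ≈ 0.346 V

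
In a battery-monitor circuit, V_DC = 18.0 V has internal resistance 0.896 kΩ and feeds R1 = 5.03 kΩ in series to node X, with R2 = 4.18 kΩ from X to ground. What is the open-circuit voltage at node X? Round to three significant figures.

V_th ≈ 7.45 V

R1' = 0.896 + 5.03 = 5.926 kΩ (source resistance + R1).
With X open, the divider is unloaded: V_th = 18.0 × 4.18/10.11 = 7.445 V.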